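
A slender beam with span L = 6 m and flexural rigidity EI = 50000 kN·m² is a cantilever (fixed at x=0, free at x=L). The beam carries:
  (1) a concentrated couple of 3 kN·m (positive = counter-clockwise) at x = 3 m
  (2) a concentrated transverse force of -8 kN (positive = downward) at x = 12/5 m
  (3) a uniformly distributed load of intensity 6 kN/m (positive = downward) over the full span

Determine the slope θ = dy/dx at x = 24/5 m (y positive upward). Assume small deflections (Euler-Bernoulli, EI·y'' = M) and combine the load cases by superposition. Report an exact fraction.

θ(24/5) = -22779/6250000 rad

Load 1 — applied couple M₀=3 kN·m at a=3 m (b=L-a=3):
  θ_1 = M₀a/EI  [x>a] = 3·3/50000 = 9/50000 rad
Load 2 — point force P=-8 kN at a=12/5 m (b=L-a=18/5):
  θ_2 = -Pa²/(2EI)  [x>a] = -(-8)·(12/5)²/(2·50000) = 36/78125 rad
Load 3 — uniform load w=6 kN/m over full span:
  θ_3 = -wx(x²-3Lx+3L²)/(6EI) = -6·(24/5)·((24/5)²-3·6·(24/5)+3·6²)/(6·50000) = -1674/390625 rad
Superposition: θ = Σ θ_i = -22779/6250000 rad ≈ -0.003645 rad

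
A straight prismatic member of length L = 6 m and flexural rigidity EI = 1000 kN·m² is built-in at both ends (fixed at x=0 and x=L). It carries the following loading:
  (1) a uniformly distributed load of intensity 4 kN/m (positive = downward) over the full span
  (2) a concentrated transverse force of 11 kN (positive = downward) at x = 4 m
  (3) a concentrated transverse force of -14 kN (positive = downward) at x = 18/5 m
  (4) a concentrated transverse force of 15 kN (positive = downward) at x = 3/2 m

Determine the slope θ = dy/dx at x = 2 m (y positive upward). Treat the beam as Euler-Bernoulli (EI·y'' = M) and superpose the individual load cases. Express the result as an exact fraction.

Load 1 — uniform load w=4 kN/m over full span:
  θ_1 = -wx(L-x)(L-2x)/(12EI) = -4·2·(6-2)·(6-2·2)/(12·1000) = -2/375 rad
Load 2 — point force P=11 kN at a=4 m (b=L-a=2):
  θ_2 = -Pb²x(2aL-(3a+b)x)/(2L³EI)  [x≤a] = -11·2²·2·(2·4·6-(3·4+2)·2)/(2·6³·1000) = -11/2700 rad
Load 3 — point force P=-14 kN at a=18/5 m (b=L-a=12/5):
  θ_3 = -Pb²x(2aL-(3a+b)x)/(2L³EI)  [x≤a] = -(-14)·(12/5)²·2·(2·(18/5)·6-(3·(18/5)+(12/5))·2)/(2·6³·1000) = 98/15625 rad
Load 4 — point force P=15 kN at a=3/2 m (b=L-a=9/2):
  θ_4 = Pa²(L-x)(2bL-(3b+a)(L-x))/(2L³EI)  [x>a] = 15·(3/2)²·(6-2)·(2·(9/2)·6-(3·(9/2)+(3/2))·(6-2))/(2·6³·1000) = -3/1600 rad
Superposition: θ = Σ θ_i = -135281/27000000 rad ≈ -0.005010 rad

θ(2) = -135281/27000000 rad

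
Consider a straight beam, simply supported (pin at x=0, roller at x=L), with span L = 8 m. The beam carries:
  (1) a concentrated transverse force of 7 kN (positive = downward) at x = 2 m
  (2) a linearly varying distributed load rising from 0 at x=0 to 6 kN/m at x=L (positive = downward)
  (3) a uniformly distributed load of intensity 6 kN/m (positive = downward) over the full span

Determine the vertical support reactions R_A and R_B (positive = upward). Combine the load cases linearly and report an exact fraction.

R_A = 149/4 kN, R_B = 167/4 kN

Load 1 — point force P=7 kN at a=2 m (b=L-a=6):
  R_A = Pb/L = 7·6/8 = 21/4 kN
  R_B = Pa/L = 7·2/8 = 7/4 kN
Load 2 — triangular load w₀=6 kN/m (0→w₀ over full span):
  R_A = w₀L/6 = 6·8/6 = 8 kN
  R_B = w₀L/3 = 6·8/3 = 16 kN
Load 3 — uniform load w=6 kN/m over full span:
  R_A = wL/2 = 6·8/2 = 24 kN
  R_B = wL/2 = 6·8/2 = 24 kN
Superposition: R_A = 149/4 kN, R_B = 167/4 kN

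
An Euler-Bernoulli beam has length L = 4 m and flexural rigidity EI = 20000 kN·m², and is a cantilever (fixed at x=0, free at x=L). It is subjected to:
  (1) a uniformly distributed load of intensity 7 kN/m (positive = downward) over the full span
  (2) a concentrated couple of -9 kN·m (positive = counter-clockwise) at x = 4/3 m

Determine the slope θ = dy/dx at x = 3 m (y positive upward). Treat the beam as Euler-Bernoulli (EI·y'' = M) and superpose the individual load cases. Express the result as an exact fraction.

θ(3) = -171/40000 rad

Load 1 — uniform load w=7 kN/m over full span:
  θ_1 = -wx(x²-3Lx+3L²)/(6EI) = -7·3·(3²-3·4·3+3·4²)/(6·20000) = -147/40000 rad
Load 2 — applied couple M₀=-9 kN·m at a=4/3 m (b=L-a=8/3):
  θ_2 = M₀a/EI  [x>a] = (-9)·(4/3)/20000 = -3/5000 rad
Superposition: θ = Σ θ_i = -171/40000 rad ≈ -0.004275 rad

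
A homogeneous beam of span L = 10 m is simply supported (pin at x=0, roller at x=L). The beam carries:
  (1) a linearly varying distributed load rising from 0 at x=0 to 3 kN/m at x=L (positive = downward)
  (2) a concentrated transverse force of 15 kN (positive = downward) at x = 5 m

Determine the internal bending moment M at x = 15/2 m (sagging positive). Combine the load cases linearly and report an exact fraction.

Load 1 — triangular load w₀=3 kN/m (0→w₀ over full span):
  M_1 = w₀Lx/6 - w₀x³/(6L) = 3·10·(15/2)/6 - 3·(15/2)³/(6·10) = 525/32 kN·m
Load 2 — point force P=15 kN at a=5 m (b=L-a=5):
  M_2 = Pa(L-x)/L  [x>a] = 15·5·(10-(15/2))/10 = 75/4 kN·m
Superposition: M = Σ M_i = 1125/32 kN·m ≈ 35.156250 kN·m

M(15/2) = 1125/32 kN·m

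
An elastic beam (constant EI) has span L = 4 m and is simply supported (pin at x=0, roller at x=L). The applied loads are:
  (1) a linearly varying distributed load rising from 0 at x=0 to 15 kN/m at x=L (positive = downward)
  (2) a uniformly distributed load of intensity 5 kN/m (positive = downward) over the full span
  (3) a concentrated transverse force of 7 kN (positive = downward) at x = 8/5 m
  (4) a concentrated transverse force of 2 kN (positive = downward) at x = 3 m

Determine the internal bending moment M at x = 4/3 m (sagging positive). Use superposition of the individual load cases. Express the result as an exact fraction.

Load 1 — triangular load w₀=15 kN/m (0→w₀ over full span):
  M_1 = w₀Lx/6 - w₀x³/(6L) = 15·4·(4/3)/6 - 15·(4/3)³/(6·4) = 320/27 kN·m
Load 2 — uniform load w=5 kN/m over full span:
  M_2 = wx(L-x)/2 = 5·(4/3)·(4-(4/3))/2 = 80/9 kN·m
Load 3 — point force P=7 kN at a=8/5 m (b=L-a=12/5):
  M_3 = Pbx/L  [x≤a] = 7·(12/5)·(4/3)/4 = 28/5 kN·m
Load 4 — point force P=2 kN at a=3 m (b=L-a=1):
  M_4 = Pbx/L  [x≤a] = 2·1·(4/3)/4 = 2/3 kN·m
Superposition: M = Σ M_i = 3646/135 kN·m ≈ 27.007407 kN·m

M(4/3) = 3646/135 kN·m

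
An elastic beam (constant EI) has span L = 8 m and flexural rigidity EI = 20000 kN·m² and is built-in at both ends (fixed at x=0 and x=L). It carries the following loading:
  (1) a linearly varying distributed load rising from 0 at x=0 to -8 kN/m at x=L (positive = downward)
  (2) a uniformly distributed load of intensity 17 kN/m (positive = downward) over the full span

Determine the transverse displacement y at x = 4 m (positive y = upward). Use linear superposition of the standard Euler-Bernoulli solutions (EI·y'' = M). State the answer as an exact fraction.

Load 1 — triangular load w₀=-8 kN/m (0→w₀ over full span):
  y_1 = -w₀x²(L-x)²(x+2L)/(120LEI) = -(-8)·4²·(8-4)²·(4+2·8)/(120·8·20000) = 4/1875 m
Load 2 — uniform load w=17 kN/m over full span:
  y_2 = -wx²(L-x)²/(24EI) = -17·4²·(8-4)²/(24·20000) = -17/1875 m
Superposition: y = Σ y_i = -13/1875 m ≈ -0.006933 m

y(4) = -13/1875 m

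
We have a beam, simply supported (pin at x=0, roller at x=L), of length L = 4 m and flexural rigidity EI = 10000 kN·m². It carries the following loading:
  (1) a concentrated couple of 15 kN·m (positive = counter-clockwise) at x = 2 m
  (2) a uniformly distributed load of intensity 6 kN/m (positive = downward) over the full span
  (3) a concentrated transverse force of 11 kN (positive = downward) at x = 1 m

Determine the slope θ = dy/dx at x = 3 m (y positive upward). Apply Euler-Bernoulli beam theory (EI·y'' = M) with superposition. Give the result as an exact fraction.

Load 1 — applied couple M₀=15 kN·m at a=2 m (b=L-a=2):
  θ_1 = (M₀x²/(2L)-M₀(x-a)+C₁)/EI  [x>a] with C₁=M₀(3b²-L²)/(6L)=-5/2 = (15·3²/(2·4)-15·(3-2)+(-5/2))/10000 = -1/16000 rad
Load 2 — uniform load w=6 kN/m over full span:
  θ_2 = -w(L³-6Lx²+4x³)/(24EI) = -6·(4³-6·4·3²+4·3³)/(24·10000) = 11/10000 rad
Load 3 — point force P=11 kN at a=1 m (b=L-a=3):
  θ_3 = -Pa(2L²-6Lx+3x²+a²)/(6LEI)  [x>a] = -11·1·(2·4²-6·4·3+3·3²+1²)/(6·4·10000) = 11/20000 rad
Superposition: θ = Σ θ_i = 127/80000 rad ≈ 0.001587 rad

θ(3) = 127/80000 rad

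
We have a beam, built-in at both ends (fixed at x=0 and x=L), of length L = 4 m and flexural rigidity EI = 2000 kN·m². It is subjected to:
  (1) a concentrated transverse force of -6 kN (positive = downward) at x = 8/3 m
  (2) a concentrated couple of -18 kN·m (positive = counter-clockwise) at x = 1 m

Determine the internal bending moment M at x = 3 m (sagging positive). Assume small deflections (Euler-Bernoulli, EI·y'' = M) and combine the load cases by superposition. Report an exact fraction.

Load 1 — point force P=-6 kN at a=8/3 m (b=L-a=4/3):
  M_1 = Pa²(a+3b)(L-x)/L³ - Pa²b/L²  [x>a] = (-6)·(8/3)²·((8/3)+3·(4/3))·(4-3)/4³ - (-6)·(8/3)²·(4/3)/4² = -8/9 kN·m
Load 2 — applied couple M₀=-18 kN·m at a=1 m (b=L-a=3):
  M_2 = R_Ax - M_A - M₀  [x>a] with R_A=-81/16, M_A=27/8 = (-81/16)·3 - (27/8) - (-18) = -9/16 kN·m
Superposition: M = Σ M_i = -209/144 kN·m ≈ -1.451389 kN·m

M(3) = -209/144 kN·m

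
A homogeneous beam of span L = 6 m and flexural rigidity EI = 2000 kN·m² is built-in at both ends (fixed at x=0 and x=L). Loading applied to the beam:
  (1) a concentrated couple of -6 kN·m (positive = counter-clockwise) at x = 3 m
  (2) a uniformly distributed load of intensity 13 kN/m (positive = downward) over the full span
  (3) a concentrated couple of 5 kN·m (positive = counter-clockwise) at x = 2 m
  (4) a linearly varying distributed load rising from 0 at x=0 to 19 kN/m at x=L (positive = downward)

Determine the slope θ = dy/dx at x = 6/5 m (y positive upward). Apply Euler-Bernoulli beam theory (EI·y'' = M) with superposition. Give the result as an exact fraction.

Load 1 — applied couple M₀=-6 kN·m at a=3 m (b=L-a=3):
  θ_1 = (R_Ax²/2 - M_Ax)/EI  [x≤a] with R_A=-3/2, M_A=-3/2 = ((-3/2)·(6/5)²/2 - (-3/2)·(6/5))/2000 = 9/25000 rad
Load 2 — uniform load w=13 kN/m over full span:
  θ_2 = -wx(L-x)(L-2x)/(12EI) = -13·(6/5)·(6-(6/5))·(6-2·(6/5))/(12·2000) = -351/31250 rad
Load 3 — applied couple M₀=5 kN·m at a=2 m (b=L-a=4):
  θ_3 = (R_Ax²/2 - M_Ax)/EI  [x≤a] with R_A=10/9, M_A=0 = ((10/9)·(6/5)²/2 - 0·(6/5))/2000 = 1/2500 rad
Load 4 — triangular load w₀=19 kN/m (0→w₀ over full span):
  θ_4 = -w₀(2x(L-x)(L-2x)(x+2L)+x²(L-x)²)/(120LEI) = -19·(2·(6/5)·(6-(6/5))·(6-2·(6/5))·((6/5)+2·6)+(6/5)²·(6-(6/5))²)/(120·6·2000) = -1197/156250 rad
Superposition: θ = Σ θ_i = -11333/625000 rad ≈ -0.018133 rad

θ(6/5) = -11333/625000 rad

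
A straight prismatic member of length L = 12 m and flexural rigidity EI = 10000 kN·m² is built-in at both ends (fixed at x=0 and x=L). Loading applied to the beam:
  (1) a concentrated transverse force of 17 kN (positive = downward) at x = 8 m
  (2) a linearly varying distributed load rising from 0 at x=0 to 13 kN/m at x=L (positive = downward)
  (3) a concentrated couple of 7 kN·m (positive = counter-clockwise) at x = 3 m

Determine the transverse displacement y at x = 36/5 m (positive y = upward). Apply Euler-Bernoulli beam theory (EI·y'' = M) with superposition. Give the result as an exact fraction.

Load 1 — point force P=17 kN at a=8 m (b=L-a=4):
  y_1 = -Pb²x²(3aL-(3a+b)x)/(6L³EI)  [x≤a] = -17·4²·(36/5)²·(3·8·12-(3·8+4)·(36/5))/(6·12³·10000) = -918/78125 m
Load 2 — triangular load w₀=13 kN/m (0→w₀ over full span):
  y_2 = -w₀x²(L-x)²(x+2L)/(120LEI) = -13·(36/5)²·(12-(36/5))²·((36/5)+2·12)/(120·12·10000) = -328536/9765625 m
Load 3 — applied couple M₀=7 kN·m at a=3 m (b=L-a=9):
  y_3 = (R_Ax³/6 - M_Ax²/2 - M₀(x-a)²/2)/EI  [x>a] with R_A=21/32, M_A=-21/16 = ((21/32)·(36/5)³/6 - (-21/16)·(36/5)²/2 - 7·((36/5)-3)²/2)/10000 = 819/625000 m
Superposition: y = Σ y_i = -3443913/78125000 m ≈ -0.044082 m

y(36/5) = -3443913/78125000 m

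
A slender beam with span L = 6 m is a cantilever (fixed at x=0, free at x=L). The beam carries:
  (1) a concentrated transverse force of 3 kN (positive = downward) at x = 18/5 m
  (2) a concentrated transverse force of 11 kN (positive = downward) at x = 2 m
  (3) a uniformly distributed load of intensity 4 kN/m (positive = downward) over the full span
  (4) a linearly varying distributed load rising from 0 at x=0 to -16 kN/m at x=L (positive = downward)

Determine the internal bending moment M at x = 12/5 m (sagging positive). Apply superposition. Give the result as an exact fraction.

Load 1 — point force P=3 kN at a=18/5 m (b=L-a=12/5):
  M_1 = -P(a-x)  [x≤a] = -3·((18/5)-(12/5)) = -18/5 kN·m
Load 2 — point force P=11 kN at a=2 m (b=L-a=4):
  M_2 = 0  [x>a] = 0 kN·m
Load 3 — uniform load w=4 kN/m over full span:
  M_3 = -w(L-x)²/2 = -4·(6-(12/5))²/2 = -648/25 kN·m
Load 4 — triangular load w₀=-16 kN/m (0→w₀ over full span):
  M_4 = w₀Lx/2 - w₀L²/3 - w₀x³/(6L) = (-16)·6·(12/5)/2 - (-16)·6²/3 - (-16)·(12/5)³/(6·6) = 10368/125 kN·m
Superposition: M = Σ M_i = 6678/125 kN·m ≈ 53.424000 kN·m

M(12/5) = 6678/125 kN·m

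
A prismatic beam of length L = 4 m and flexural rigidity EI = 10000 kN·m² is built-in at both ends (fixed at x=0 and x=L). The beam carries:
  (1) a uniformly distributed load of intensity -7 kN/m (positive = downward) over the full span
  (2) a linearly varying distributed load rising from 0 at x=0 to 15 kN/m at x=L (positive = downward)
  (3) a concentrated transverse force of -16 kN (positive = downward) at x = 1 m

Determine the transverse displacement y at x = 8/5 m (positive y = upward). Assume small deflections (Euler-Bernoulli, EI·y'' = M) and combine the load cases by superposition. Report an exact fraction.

y(8/5) = 1077/3906250 m

Load 1 — uniform load w=-7 kN/m over full span:
  y_1 = -wx²(L-x)²/(24EI) = -(-7)·(8/5)²·(4-(8/5))²/(24·10000) = 168/390625 m
Load 2 — triangular load w₀=15 kN/m (0→w₀ over full span):
  y_2 = -w₀x²(L-x)²(x+2L)/(120LEI) = -15·(8/5)²·(4-(8/5))²·((8/5)+2·4)/(120·4·10000) = -864/1953125 m
Load 3 — point force P=-16 kN at a=1 m (b=L-a=3):
  y_3 = -Pa²(L-x)²(3bL-(3b+a)(L-x))/(6L³EI)  [x>a] = -(-16)·1²·(4-(8/5))²·(3·3·4-(3·3+1)·(4-(8/5)))/(6·4³·10000) = 9/31250 m
Superposition: y = Σ y_i = 1077/3906250 m ≈ 0.000276 m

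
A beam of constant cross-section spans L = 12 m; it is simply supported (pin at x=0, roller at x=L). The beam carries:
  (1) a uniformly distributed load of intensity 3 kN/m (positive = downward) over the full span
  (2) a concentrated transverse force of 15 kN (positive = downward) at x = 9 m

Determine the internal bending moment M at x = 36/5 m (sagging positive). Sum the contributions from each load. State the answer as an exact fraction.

Load 1 — uniform load w=3 kN/m over full span:
  M_1 = wx(L-x)/2 = 3·(36/5)·(12-(36/5))/2 = 1296/25 kN·m
Load 2 — point force P=15 kN at a=9 m (b=L-a=3):
  M_2 = Pbx/L  [x≤a] = 15·3·(36/5)/12 = 27 kN·m
Superposition: M = Σ M_i = 1971/25 kN·m ≈ 78.840000 kN·m

M(36/5) = 1971/25 kN·m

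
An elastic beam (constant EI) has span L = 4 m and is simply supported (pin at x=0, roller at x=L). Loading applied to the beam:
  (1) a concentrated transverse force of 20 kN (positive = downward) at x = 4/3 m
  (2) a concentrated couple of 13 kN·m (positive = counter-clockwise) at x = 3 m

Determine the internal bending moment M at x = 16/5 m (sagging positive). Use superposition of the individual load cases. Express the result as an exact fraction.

M(16/5) = 41/15 kN·m

Load 1 — point force P=20 kN at a=4/3 m (b=L-a=8/3):
  M_1 = Pa(L-x)/L  [x>a] = 20·(4/3)·(4-(16/5))/4 = 16/3 kN·m
Load 2 — applied couple M₀=13 kN·m at a=3 m (b=L-a=1):
  M_2 = M₀x/L - M₀  [x>a] = 13·(16/5)/4 - 13 = -13/5 kN·m
Superposition: M = Σ M_i = 41/15 kN·m ≈ 2.733333 kN·m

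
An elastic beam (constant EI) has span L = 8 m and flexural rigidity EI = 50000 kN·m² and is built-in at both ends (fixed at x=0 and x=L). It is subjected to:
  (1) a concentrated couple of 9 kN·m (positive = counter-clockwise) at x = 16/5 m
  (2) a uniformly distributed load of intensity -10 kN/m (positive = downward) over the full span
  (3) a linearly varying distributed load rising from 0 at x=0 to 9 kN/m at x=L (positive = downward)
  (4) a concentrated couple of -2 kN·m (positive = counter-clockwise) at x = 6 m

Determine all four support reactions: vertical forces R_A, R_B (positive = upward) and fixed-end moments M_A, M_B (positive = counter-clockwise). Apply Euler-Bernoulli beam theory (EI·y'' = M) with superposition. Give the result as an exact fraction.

R_A = -22289/800 kN, M_A = -20207/600 kN·m, R_B = -12911/800 kN, M_B = 16673/600 kN·m

Load 1 — applied couple M₀=9 kN·m at a=16/5 m (b=L-a=24/5):
  R_A = 6M₀ab/L³ = 6·9·(16/5)·(24/5)/8³ = 81/50 kN
  M_A = M₀b(2a-b)/L² = 9·(24/5)·(2·(16/5)-(24/5))/8² = 27/25 kN·m
  R_B = -6M₀ab/L³ = -6·9·(16/5)·(24/5)/8³ = -81/50 kN
  M_B = M₀a(2b-a)/L² = 9·(16/5)·(2·(24/5)-(16/5))/8² = 72/25 kN·m
Load 2 — uniform load w=-10 kN/m over full span:
  R_A = wL/2 = (-10)·8/2 = -40 kN
  M_A = wL²/12 = (-10)·8²/12 = -160/3 kN·m
  R_B = wL/2 = (-10)·8/2 = -40 kN
  M_B = -wL²/12 = -(-10)·8²/12 = 160/3 kN·m
Load 3 — triangular load w₀=9 kN/m (0→w₀ over full span):
  R_A = 3w₀L/20 = 3·9·8/20 = 54/5 kN
  M_A = w₀L²/30 = 9·8²/30 = 96/5 kN·m
  R_B = 7w₀L/20 = 7·9·8/20 = 126/5 kN
  M_B = -w₀L²/20 = -9·8²/20 = -144/5 kN·m
Load 4 — applied couple M₀=-2 kN·m at a=6 m (b=L-a=2):
  R_A = 6M₀ab/L³ = 6·(-2)·6·2/8³ = -9/32 kN
  M_A = M₀b(2a-b)/L² = (-2)·2·(2·6-2)/8² = -5/8 kN·m
  R_B = -6M₀ab/L³ = -6·(-2)·6·2/8³ = 9/32 kN
  M_B = M₀a(2b-a)/L² = (-2)·6·(2·2-6)/8² = 3/8 kN·m
Superposition: R_A = -22289/800 kN, M_A = -20207/600 kN·m, R_B = -12911/800 kN, M_B = 16673/600 kN·m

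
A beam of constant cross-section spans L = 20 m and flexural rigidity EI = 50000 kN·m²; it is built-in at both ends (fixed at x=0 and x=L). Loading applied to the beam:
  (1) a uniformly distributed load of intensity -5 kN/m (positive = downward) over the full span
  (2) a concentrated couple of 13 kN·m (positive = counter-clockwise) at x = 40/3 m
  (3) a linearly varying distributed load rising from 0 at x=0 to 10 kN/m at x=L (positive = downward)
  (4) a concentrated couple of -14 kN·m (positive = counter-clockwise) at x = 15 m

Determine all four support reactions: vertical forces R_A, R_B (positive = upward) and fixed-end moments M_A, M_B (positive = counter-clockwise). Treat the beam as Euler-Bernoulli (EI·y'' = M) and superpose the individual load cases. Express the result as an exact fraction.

R_A = -4781/240 kN, M_A = -267/8 kN·m, R_B = 4781/240 kN, M_B = -737/24 kN·m

Load 1 — uniform load w=-5 kN/m over full span:
  R_A = wL/2 = (-5)·20/2 = -50 kN
  M_A = wL²/12 = (-5)·20²/12 = -500/3 kN·m
  R_B = wL/2 = (-5)·20/2 = -50 kN
  M_B = -wL²/12 = -(-5)·20²/12 = 500/3 kN·m
Load 2 — applied couple M₀=13 kN·m at a=40/3 m (b=L-a=20/3):
  R_A = 6M₀ab/L³ = 6·13·(40/3)·(20/3)/20³ = 13/15 kN
  M_A = M₀b(2a-b)/L² = 13·(20/3)·(2·(40/3)-(20/3))/20² = 13/3 kN·m
  R_B = -6M₀ab/L³ = -6·13·(40/3)·(20/3)/20³ = -13/15 kN
  M_B = M₀a(2b-a)/L² = 13·(40/3)·(2·(20/3)-(40/3))/20² = 0 kN·m
Load 3 — triangular load w₀=10 kN/m (0→w₀ over full span):
  R_A = 3w₀L/20 = 3·10·20/20 = 30 kN
  M_A = w₀L²/30 = 10·20²/30 = 400/3 kN·m
  R_B = 7w₀L/20 = 7·10·20/20 = 70 kN
  M_B = -w₀L²/20 = -10·20²/20 = -200 kN·m
Load 4 — applied couple M₀=-14 kN·m at a=15 m (b=L-a=5):
  R_A = 6M₀ab/L³ = 6·(-14)·15·5/20³ = -63/80 kN
  M_A = M₀b(2a-b)/L² = (-14)·5·(2·15-5)/20² = -35/8 kN·m
  R_B = -6M₀ab/L³ = -6·(-14)·15·5/20³ = 63/80 kN
  M_B = M₀a(2b-a)/L² = (-14)·15·(2·5-15)/20² = 21/8 kN·m
Superposition: R_A = -4781/240 kN, M_A = -267/8 kN·m, R_B = 4781/240 kN, M_B = -737/24 kN·m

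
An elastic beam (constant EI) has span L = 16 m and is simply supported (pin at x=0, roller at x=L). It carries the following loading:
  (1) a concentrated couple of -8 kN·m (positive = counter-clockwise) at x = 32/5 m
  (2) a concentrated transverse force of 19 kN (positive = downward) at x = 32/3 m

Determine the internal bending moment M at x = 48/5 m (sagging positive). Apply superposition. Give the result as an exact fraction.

Load 1 — applied couple M₀=-8 kN·m at a=32/5 m (b=L-a=48/5):
  M_1 = M₀x/L - M₀  [x>a] = (-8)·(48/5)/16 - (-8) = 16/5 kN·m
Load 2 — point force P=19 kN at a=32/3 m (b=L-a=16/3):
  M_2 = Pbx/L  [x≤a] = 19·(16/3)·(48/5)/16 = 304/5 kN·m
Superposition: M = Σ M_i = 64 kN·m ≈ 64.000000 kN·m

M(48/5) = 64 kN·m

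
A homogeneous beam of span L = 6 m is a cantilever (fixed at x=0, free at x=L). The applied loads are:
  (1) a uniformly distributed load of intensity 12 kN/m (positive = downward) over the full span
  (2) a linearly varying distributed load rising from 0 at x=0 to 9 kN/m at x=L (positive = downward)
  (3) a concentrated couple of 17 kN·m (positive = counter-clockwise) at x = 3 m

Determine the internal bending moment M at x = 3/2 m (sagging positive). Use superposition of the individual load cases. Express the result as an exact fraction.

M(3/2) = -5531/32 kN·m

Load 1 — uniform load w=12 kN/m over full span:
  M_1 = -w(L-x)²/2 = -12·(6-(3/2))²/2 = -243/2 kN·m
Load 2 — triangular load w₀=9 kN/m (0→w₀ over full span):
  M_2 = w₀Lx/2 - w₀L²/3 - w₀x³/(6L) = 9·6·(3/2)/2 - 9·6²/3 - 9·(3/2)³/(6·6) = -2187/32 kN·m
Load 3 — applied couple M₀=17 kN·m at a=3 m (b=L-a=3):
  M_3 = M₀  [x≤a] = 17 = 17 kN·m
Superposition: M = Σ M_i = -5531/32 kN·m ≈ -172.843750 kN·m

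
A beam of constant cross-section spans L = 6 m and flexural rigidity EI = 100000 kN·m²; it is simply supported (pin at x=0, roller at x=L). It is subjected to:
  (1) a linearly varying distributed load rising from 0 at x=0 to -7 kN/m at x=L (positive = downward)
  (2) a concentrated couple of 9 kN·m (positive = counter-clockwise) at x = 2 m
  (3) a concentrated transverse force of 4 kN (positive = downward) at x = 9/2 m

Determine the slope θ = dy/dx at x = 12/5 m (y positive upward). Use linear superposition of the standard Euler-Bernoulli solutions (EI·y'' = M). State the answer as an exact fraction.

Load 1 — triangular load w₀=-7 kN/m (0→w₀ over full span):
  θ_1 = -w₀(7L⁴-30L²x²+15x⁴)/(360LEI) = -(-7)·(7·6⁴-30·6²·(12/5)²+15·(12/5)⁴)/(360·6·100000) = 6783/62500000 rad
Load 2 — applied couple M₀=9 kN·m at a=2 m (b=L-a=4):
  θ_2 = (M₀x²/(2L)-M₀(x-a)+C₁)/EI  [x>a] with C₁=M₀(3b²-L²)/(6L)=3 = (9·(12/5)²/(2·6)-9·((12/5)-2)+3)/100000 = 93/2500000 rad
Load 3 — point force P=4 kN at a=9/2 m (b=L-a=3/2):
  θ_3 = -Pb(L²-b²-3x²)/(6LEI)  [x≤a] = -4·(3/2)·(6²-(3/2)²-3·(12/5)²)/(6·6·100000) = -549/20000000 rad
Superposition: θ = Σ θ_i = 59139/500000000 rad ≈ 0.000118 rad

θ(12/5) = 59139/500000000 rad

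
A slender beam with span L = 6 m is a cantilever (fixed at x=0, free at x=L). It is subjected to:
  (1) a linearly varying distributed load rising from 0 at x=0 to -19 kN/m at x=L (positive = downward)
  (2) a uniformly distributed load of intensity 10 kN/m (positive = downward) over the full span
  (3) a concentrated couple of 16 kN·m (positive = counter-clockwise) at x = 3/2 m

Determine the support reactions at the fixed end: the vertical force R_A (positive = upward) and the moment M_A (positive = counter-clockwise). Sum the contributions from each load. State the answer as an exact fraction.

Load 1 — triangular load w₀=-19 kN/m (0→w₀ over full span):
  R_A = w₀L/2 = (-19)·6/2 = -57 kN
  M_A = w₀L²/3 = (-19)·6²/3 = -228 kN·m
Load 2 — uniform load w=10 kN/m over full span:
  R_A = wL = 10·6 = 60 kN
  M_A = wL²/2 = 10·6²/2 = 180 kN·m
Load 3 — applied couple M₀=16 kN·m at a=3/2 m (b=L-a=9/2):
  R_A = 0 kN
  M_A = -M₀ = -16 kN·m
Superposition: R_A = 3 kN, M_A = -64 kN·m

R_A = 3 kN, M_A = -64 kN·m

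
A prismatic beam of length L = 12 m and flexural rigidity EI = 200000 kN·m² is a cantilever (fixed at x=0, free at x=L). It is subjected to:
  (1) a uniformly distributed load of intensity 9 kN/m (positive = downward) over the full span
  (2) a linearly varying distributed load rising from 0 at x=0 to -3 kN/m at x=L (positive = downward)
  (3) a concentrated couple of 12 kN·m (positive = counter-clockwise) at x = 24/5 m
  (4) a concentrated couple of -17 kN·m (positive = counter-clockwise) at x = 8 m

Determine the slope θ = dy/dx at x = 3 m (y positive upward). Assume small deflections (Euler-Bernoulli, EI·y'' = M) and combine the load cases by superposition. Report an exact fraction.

Load 1 — uniform load w=9 kN/m over full span:
  θ_1 = -wx(x²-3Lx+3L²)/(6EI) = -9·3·(3²-3·12·3+3·12²)/(6·200000) = -2997/400000 rad
Load 2 — triangular load w₀=-3 kN/m (0→w₀ over full span):
  θ_2 = (w₀Lx²/4-w₀L²x/3-w₀x⁴/(24L))/EI = ((-3)·12·3²/4-(-3)·12²·3/3-(-3)·3⁴/(24·12))/200000 = 11259/6400000 rad
Load 3 — applied couple M₀=12 kN·m at a=24/5 m (b=L-a=36/5):
  θ_3 = M₀x/EI  [x≤a] = 12·3/200000 = 9/50000 rad
Load 4 — applied couple M₀=-17 kN·m at a=8 m (b=L-a=4):
  θ_4 = M₀x/EI  [x≤a] = (-17)·3/200000 = -51/200000 rad
Superposition: θ = Σ θ_i = -37173/6400000 rad ≈ -0.005808 rad

θ(3) = -37173/6400000 rad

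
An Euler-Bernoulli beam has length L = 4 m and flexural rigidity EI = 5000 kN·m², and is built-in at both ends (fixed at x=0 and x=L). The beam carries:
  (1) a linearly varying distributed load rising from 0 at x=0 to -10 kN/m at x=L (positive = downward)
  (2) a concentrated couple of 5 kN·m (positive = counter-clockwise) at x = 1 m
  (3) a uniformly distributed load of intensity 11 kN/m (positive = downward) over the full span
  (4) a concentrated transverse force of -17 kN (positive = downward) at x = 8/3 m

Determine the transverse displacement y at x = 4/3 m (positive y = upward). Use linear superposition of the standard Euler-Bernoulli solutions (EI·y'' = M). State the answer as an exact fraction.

y(4/3) = 559/5467500 m

Load 1 — triangular load w₀=-10 kN/m (0→w₀ over full span):
  y_1 = -w₀x²(L-x)²(x+2L)/(120LEI) = -(-10)·(4/3)²·(4-(4/3))²·((4/3)+2·4)/(120·4·5000) = 224/455625 m
Load 2 — applied couple M₀=5 kN·m at a=1 m (b=L-a=3):
  y_2 = (R_Ax³/6 - M_Ax²/2 - M₀(x-a)²/2)/EI  [x>a] with R_A=45/32, M_A=-15/16 = ((45/32)·(4/3)³/6 - (-15/16)·(4/3)²/2 - 5·((4/3)-1)²/2)/5000 = 1/4500 m
Load 3 — uniform load w=11 kN/m over full span:
  y_3 = -wx²(L-x)²/(24EI) = -11·(4/3)²·(4-(4/3))²/(24·5000) = -176/151875 m
Load 4 — point force P=-17 kN at a=8/3 m (b=L-a=4/3):
  y_4 = -Pb²x²(3aL-(3a+b)x)/(6L³EI)  [x≤a] = -(-17)·(4/3)²·(4/3)²·(3·(8/3)·4-(3·(8/3)+(4/3))·(4/3))/(6·4³·5000) = 748/1366875 m
Superposition: y = Σ y_i = 559/5467500 m ≈ 0.000102 m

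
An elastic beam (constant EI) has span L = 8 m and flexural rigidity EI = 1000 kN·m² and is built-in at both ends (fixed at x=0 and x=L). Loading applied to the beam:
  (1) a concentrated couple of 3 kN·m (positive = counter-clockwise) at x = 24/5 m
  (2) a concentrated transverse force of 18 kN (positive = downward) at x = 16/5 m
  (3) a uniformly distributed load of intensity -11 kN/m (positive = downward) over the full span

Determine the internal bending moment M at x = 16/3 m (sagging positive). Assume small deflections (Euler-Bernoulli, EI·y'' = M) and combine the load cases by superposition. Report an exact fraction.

Load 1 — applied couple M₀=3 kN·m at a=24/5 m (b=L-a=16/5):
  M_1 = R_Ax - M_A - M₀  [x>a] with R_A=27/50, M_A=24/25 = (27/50)·(16/3) - (24/25) - 3 = -27/25 kN·m
Load 2 — point force P=18 kN at a=16/5 m (b=L-a=24/5):
  M_2 = Pa²(a+3b)(L-x)/L³ - Pa²b/L²  [x>a] = 18·(16/5)²·((16/5)+3·(24/5))·(8-(16/3))/8³ - 18·(16/5)²·(24/5)/8² = 384/125 kN·m
Load 3 — uniform load w=-11 kN/m over full span:
  M_3 = wLx/2 - wL²/12 - wx²/2 = (-11)·8·(16/3)/2 - (-11)·8²/12 - (-11)·(16/3)²/2 = -176/9 kN·m
Superposition: M = Σ M_i = -19759/1125 kN·m ≈ -17.563556 kN·m

M(16/3) = -19759/1125 kN·m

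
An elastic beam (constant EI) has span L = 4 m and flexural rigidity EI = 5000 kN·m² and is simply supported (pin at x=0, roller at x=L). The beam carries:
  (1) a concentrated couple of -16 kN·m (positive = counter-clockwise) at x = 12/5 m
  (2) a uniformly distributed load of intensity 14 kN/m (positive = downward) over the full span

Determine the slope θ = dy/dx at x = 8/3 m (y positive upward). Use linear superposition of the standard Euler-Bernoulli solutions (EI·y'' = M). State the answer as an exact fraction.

θ(8/3) = 3434/1265625 rad

Load 1 — applied couple M₀=-16 kN·m at a=12/5 m (b=L-a=8/5):
  θ_1 = (M₀x²/(2L)-M₀(x-a)+C₁)/EI  [x>a] with C₁=M₀(3b²-L²)/(6L)=416/75 = ((-16)·(8/3)²/(2·4)-(-16)·((8/3)-(12/5))+(416/75))/5000 = -124/140625 rad
Load 2 — uniform load w=14 kN/m over full span:
  θ_2 = -w(L³-6Lx²+4x³)/(24EI) = -14·(4³-6·4·(8/3)²+4·(8/3)³)/(24·5000) = 182/50625 rad
Superposition: θ = Σ θ_i = 3434/1265625 rad ≈ 0.002713 rad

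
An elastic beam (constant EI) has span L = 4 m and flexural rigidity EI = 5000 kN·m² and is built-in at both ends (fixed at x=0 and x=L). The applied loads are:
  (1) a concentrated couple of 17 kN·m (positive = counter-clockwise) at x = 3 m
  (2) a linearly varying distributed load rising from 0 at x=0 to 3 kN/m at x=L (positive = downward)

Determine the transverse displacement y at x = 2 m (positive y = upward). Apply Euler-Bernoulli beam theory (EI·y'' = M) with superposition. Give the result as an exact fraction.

y(2) = -21/20000 m

Load 1 — applied couple M₀=17 kN·m at a=3 m (b=L-a=1):
  y_1 = (R_Ax³/6 - M_Ax²/2)/EI  [x≤a] with R_A=153/32, M_A=85/16 = ((153/32)·2³/6 - (85/16)·2²/2)/5000 = -17/20000 m
Load 2 — triangular load w₀=3 kN/m (0→w₀ over full span):
  y_2 = -w₀x²(L-x)²(x+2L)/(120LEI) = -3·2²·(4-2)²·(2+2·4)/(120·4·5000) = -1/5000 m
Superposition: y = Σ y_i = -21/20000 m ≈ -0.001050 m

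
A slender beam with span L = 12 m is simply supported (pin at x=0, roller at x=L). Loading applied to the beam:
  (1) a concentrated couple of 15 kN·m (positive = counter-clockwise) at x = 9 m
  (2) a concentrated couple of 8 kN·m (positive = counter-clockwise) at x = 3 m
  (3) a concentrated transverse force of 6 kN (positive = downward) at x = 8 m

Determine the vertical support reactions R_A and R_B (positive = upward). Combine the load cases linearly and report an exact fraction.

R_A = 47/12 kN, R_B = 25/12 kN

Load 1 — applied couple M₀=15 kN·m at a=9 m (b=L-a=3):
  R_A = M₀/L = 15/12 = 5/4 kN
  R_B = -M₀/L = -15/12 = -5/4 kN
Load 2 — applied couple M₀=8 kN·m at a=3 m (b=L-a=9):
  R_A = M₀/L = 8/12 = 2/3 kN
  R_B = -M₀/L = -8/12 = -2/3 kN
Load 3 — point force P=6 kN at a=8 m (b=L-a=4):
  R_A = Pb/L = 6·4/12 = 2 kN
  R_B = Pa/L = 6·8/12 = 4 kN
Superposition: R_A = 47/12 kN, R_B = 25/12 kN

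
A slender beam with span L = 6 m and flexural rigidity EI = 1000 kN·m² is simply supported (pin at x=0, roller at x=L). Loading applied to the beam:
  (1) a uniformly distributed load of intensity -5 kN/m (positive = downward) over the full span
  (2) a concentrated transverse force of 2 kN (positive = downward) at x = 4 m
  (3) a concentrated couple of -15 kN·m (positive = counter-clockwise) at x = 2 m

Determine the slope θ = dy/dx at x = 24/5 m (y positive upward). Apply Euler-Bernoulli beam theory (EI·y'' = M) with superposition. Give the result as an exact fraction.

θ(24/5) = -539/22500 rad

Load 1 — uniform load w=-5 kN/m over full span:
  θ_1 = -w(L³-6Lx²+4x³)/(24EI) = -(-5)·(6³-6·6·(24/5)²+4·(24/5)³)/(24·1000) = -891/25000 rad
Load 2 — point force P=2 kN at a=4 m (b=L-a=2):
  θ_2 = -Pa(2L²-6Lx+3x²+a²)/(6LEI)  [x>a] = -2·4·(2·6²-6·6·(24/5)+3·(24/5)²+4²)/(6·6·1000) = 98/28125 rad
Load 3 — applied couple M₀=-15 kN·m at a=2 m (b=L-a=4):
  θ_3 = (M₀x²/(2L)-M₀(x-a)+C₁)/EI  [x>a] with C₁=M₀(3b²-L²)/(6L)=-5 = ((-15)·(24/5)²/(2·6)-(-15)·((24/5)-2)+(-5))/1000 = 41/5000 rad
Superposition: θ = Σ θ_i = -539/22500 rad ≈ -0.023956 rad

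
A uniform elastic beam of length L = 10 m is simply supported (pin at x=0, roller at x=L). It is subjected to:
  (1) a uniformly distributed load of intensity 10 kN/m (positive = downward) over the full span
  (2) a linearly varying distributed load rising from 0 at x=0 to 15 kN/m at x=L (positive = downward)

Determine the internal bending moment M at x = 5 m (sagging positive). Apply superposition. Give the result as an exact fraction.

Load 1 — uniform load w=10 kN/m over full span:
  M_1 = wx(L-x)/2 = 10·5·(10-5)/2 = 125 kN·m
Load 2 — triangular load w₀=15 kN/m (0→w₀ over full span):
  M_2 = w₀Lx/6 - w₀x³/(6L) = 15·10·5/6 - 15·5³/(6·10) = 375/4 kN·m
Superposition: M = Σ M_i = 875/4 kN·m ≈ 218.750000 kN·m

M(5) = 875/4 kN·m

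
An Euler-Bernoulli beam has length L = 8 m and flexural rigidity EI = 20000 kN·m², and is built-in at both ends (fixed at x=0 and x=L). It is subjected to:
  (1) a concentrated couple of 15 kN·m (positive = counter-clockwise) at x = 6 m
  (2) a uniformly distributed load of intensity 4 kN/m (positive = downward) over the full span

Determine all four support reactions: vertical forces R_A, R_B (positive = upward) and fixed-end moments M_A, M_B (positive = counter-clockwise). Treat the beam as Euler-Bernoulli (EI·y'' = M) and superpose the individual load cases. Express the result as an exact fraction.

R_A = 1159/64 kN, M_A = 1249/48 kN·m, R_B = 889/64 kN, M_B = -1159/48 kN·m

Load 1 — applied couple M₀=15 kN·m at a=6 m (b=L-a=2):
  R_A = 6M₀ab/L³ = 6·15·6·2/8³ = 135/64 kN
  M_A = M₀b(2a-b)/L² = 15·2·(2·6-2)/8² = 75/16 kN·m
  R_B = -6M₀ab/L³ = -6·15·6·2/8³ = -135/64 kN
  M_B = M₀a(2b-a)/L² = 15·6·(2·2-6)/8² = -45/16 kN·m
Load 2 — uniform load w=4 kN/m over full span:
  R_A = wL/2 = 4·8/2 = 16 kN
  M_A = wL²/12 = 4·8²/12 = 64/3 kN·m
  R_B = wL/2 = 4·8/2 = 16 kN
  M_B = -wL²/12 = -4·8²/12 = -64/3 kN·m
Superposition: R_A = 1159/64 kN, M_A = 1249/48 kN·m, R_B = 889/64 kN, M_B = -1159/48 kN·m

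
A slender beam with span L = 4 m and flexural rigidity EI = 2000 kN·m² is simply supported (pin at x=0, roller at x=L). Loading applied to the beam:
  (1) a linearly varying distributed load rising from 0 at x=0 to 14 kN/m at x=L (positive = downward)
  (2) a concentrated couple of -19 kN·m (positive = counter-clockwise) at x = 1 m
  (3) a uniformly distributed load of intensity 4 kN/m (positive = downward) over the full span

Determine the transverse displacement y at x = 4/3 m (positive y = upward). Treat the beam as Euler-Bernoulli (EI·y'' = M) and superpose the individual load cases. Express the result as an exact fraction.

y(4/3) = -31847/1458000 m

Load 1 — triangular load w₀=14 kN/m (0→w₀ over full span):
  y_1 = -w₀x(7L⁴-10L²x²+3x⁴)/(360LEI) = -14·(4/3)·(7·4⁴-10·4²·(4/3)²+3·(4/3)⁴)/(360·4·2000) = -896/91125 m
Load 2 — applied couple M₀=-19 kN·m at a=1 m (b=L-a=3):
  y_2 = (M₀x³/(6L)-M₀(x-a)²/2+C₁x)/EI  [x>a] with C₁=M₀(3b²-L²)/(6L)=-209/24 = ((-19)·(4/3)³/(6·4)-(-19)·((4/3)-1)²/2+(-209/24)·(4/3))/2000 = -1007/162000 m
Load 3 — uniform load w=4 kN/m over full span:
  y_3 = -wx(L³-2Lx²+x³)/(24EI) = -4·(4/3)·(4³-2·4·(4/3)²+(4/3)³)/(24·2000) = -176/30375 m
Superposition: y = Σ y_i = -31847/1458000 m ≈ -0.021843 m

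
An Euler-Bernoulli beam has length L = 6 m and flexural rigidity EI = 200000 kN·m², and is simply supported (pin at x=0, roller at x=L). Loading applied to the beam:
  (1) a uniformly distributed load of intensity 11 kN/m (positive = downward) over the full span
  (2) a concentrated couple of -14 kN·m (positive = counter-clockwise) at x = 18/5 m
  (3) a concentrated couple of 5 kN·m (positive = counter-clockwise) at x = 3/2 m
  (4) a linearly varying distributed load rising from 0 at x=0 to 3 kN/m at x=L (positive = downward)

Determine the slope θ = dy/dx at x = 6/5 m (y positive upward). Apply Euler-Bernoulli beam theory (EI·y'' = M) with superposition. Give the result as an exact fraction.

Load 1 — uniform load w=11 kN/m over full span:
  θ_1 = -w(L³-6Lx²+4x³)/(24EI) = -11·(6³-6·6·(6/5)²+4·(6/5)³)/(24·200000) = -9801/25000000 rad
Load 2 — applied couple M₀=-14 kN·m at a=18/5 m (b=L-a=12/5):
  θ_2 = (M₀x²/(2L)+C₁)/EI  [x≤a] with C₁=M₀(3b²-L²)/(6L)=182/25 = ((-14)·(6/5)²/(2·6)+(182/25))/200000 = 7/250000 rad
Load 3 — applied couple M₀=5 kN·m at a=3/2 m (b=L-a=9/2):
  θ_3 = (M₀x²/(2L)+C₁)/EI  [x≤a] with C₁=M₀(3b²-L²)/(6L)=55/16 = (5·(6/5)²/(2·6)+(55/16))/200000 = 323/16000000 rad
Load 4 — triangular load w₀=3 kN/m (0→w₀ over full span):
  θ_4 = -w₀(7L⁴-30L²x²+15x⁴)/(360LEI) = -3·(7·6⁴-30·6²·(6/5)²+15·(6/5)⁴)/(360·6·200000) = -819/15625000 rad
Superposition: θ = Σ θ_i = -792537/2000000000 rad ≈ -0.000396 rad

θ(6/5) = -792537/2000000000 rad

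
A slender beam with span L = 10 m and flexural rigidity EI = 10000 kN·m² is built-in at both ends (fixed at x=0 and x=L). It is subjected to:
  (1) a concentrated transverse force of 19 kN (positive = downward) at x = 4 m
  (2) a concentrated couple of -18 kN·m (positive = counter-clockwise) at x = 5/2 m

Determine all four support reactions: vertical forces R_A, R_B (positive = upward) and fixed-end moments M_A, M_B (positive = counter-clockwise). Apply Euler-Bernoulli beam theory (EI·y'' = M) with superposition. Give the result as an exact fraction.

R_A = 10287/1000 kN, M_A = 6147/200 kN·m, R_B = 8713/1000 kN, M_B = -4773/200 kN·m

Load 1 — point force P=19 kN at a=4 m (b=L-a=6):
  R_A = Pb²(3a+b)/L³ = 19·6²·(3·4+6)/10³ = 1539/125 kN
  M_A = Pab²/L² = 19·4·6²/10² = 684/25 kN·m
  R_B = Pa²(a+3b)/L³ = 19·4²·(4+3·6)/10³ = 836/125 kN
  M_B = -Pa²b/L² = -19·4²·6/10² = -456/25 kN·m
Load 2 — applied couple M₀=-18 kN·m at a=5/2 m (b=L-a=15/2):
  R_A = 6M₀ab/L³ = 6·(-18)·(5/2)·(15/2)/10³ = -81/40 kN
  M_A = M₀b(2a-b)/L² = (-18)·(15/2)·(2·(5/2)-(15/2))/10² = 27/8 kN·m
  R_B = -6M₀ab/L³ = -6·(-18)·(5/2)·(15/2)/10³ = 81/40 kN
  M_B = M₀a(2b-a)/L² = (-18)·(5/2)·(2·(15/2)-(5/2))/10² = -45/8 kN·m
Superposition: R_A = 10287/1000 kN, M_A = 6147/200 kN·m, R_B = 8713/1000 kN, M_B = -4773/200 kN·m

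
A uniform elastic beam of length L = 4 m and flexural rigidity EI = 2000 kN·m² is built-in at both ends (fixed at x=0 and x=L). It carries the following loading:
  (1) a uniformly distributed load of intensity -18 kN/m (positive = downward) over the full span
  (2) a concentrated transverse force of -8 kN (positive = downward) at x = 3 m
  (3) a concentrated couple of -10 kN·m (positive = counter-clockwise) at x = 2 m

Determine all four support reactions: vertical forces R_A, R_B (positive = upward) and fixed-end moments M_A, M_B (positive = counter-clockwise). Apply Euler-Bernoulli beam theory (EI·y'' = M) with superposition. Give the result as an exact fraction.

Load 1 — uniform load w=-18 kN/m over full span:
  R_A = wL/2 = (-18)·4/2 = -36 kN
  M_A = wL²/12 = (-18)·4²/12 = -24 kN·m
  R_B = wL/2 = (-18)·4/2 = -36 kN
  M_B = -wL²/12 = -(-18)·4²/12 = 24 kN·m
Load 2 — point force P=-8 kN at a=3 m (b=L-a=1):
  R_A = Pb²(3a+b)/L³ = (-8)·1²·(3·3+1)/4³ = -5/4 kN
  M_A = Pab²/L² = (-8)·3·1²/4² = -3/2 kN·m
  R_B = Pa²(a+3b)/L³ = (-8)·3²·(3+3·1)/4³ = -27/4 kN
  M_B = -Pa²b/L² = -(-8)·3²·1/4² = 9/2 kN·m
Load 3 — applied couple M₀=-10 kN·m at a=2 m (b=L-a=2):
  R_A = 6M₀ab/L³ = 6·(-10)·2·2/4³ = -15/4 kN
  M_A = M₀b(2a-b)/L² = (-10)·2·(2·2-2)/4² = -5/2 kN·m
  R_B = -6M₀ab/L³ = -6·(-10)·2·2/4³ = 15/4 kN
  M_B = M₀a(2b-a)/L² = (-10)·2·(2·2-2)/4² = -5/2 kN·m
Superposition: R_A = -41 kN, M_A = -28 kN·m, R_B = -39 kN, M_B = 26 kN·m

R_A = -41 kN, M_A = -28 kN·m, R_B = -39 kN, M_B = 26 kN·m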